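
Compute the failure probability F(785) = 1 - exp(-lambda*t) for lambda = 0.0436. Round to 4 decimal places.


lambda = 0.0436, t = 785
lambda * t = 34.226
exp(-34.226) = 0.0
F(t) = 1 - 0.0
F(t) = 1.0

1.0


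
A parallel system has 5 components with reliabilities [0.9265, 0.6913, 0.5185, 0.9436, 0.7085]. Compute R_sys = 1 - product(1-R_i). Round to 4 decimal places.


Components: [0.9265, 0.6913, 0.5185, 0.9436, 0.7085]
(1 - 0.9265) = 0.0735, running product = 0.0735
(1 - 0.6913) = 0.3087, running product = 0.0227
(1 - 0.5185) = 0.4815, running product = 0.0109
(1 - 0.9436) = 0.0564, running product = 0.0006
(1 - 0.7085) = 0.2915, running product = 0.0002
Product of (1-R_i) = 0.0002
R_sys = 1 - 0.0002 = 0.9998

0.9998


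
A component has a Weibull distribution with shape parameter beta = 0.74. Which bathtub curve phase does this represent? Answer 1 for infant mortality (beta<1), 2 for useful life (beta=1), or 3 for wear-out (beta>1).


beta = 0.74
Compare beta to 1:
beta < 1 => infant mortality (phase 1)
beta = 1 => useful life (phase 2)
beta > 1 => wear-out (phase 3)
Since beta = 0.74, this is infant mortality (decreasing failure rate)
Phase = 1

1


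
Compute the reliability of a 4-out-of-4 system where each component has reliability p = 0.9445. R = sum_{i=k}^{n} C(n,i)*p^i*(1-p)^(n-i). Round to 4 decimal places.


k = 4, n = 4, p = 0.9445
i=4: C(4,4)=1 * 0.9445^4 * 0.0555^0 = 0.7958
R = sum of terms = 0.7958

0.7958


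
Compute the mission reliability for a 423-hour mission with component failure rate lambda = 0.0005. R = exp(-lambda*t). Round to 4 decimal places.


lambda = 0.0005
mission_time = 423
lambda * t = 0.0005 * 423 = 0.2115
R = exp(-0.2115)
R = 0.8094

0.8094


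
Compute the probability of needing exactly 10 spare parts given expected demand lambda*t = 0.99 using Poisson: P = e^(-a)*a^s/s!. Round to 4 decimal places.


a = 0.99, s = 10
e^(-a) = e^(-0.99) = 0.3716
a^s = 0.99^10 = 0.9044
s! = 3628800
P = 0.3716 * 0.9044 / 3628800
P = 0.0

0.0


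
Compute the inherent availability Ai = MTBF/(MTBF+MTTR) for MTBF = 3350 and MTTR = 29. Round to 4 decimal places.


MTBF = 3350
MTTR = 29
MTBF + MTTR = 3379
Ai = 3350 / 3379
Ai = 0.9914

0.9914


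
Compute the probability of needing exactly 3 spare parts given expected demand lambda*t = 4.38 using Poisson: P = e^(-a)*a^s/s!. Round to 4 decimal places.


a = 4.38, s = 3
e^(-a) = e^(-4.38) = 0.0125
a^s = 4.38^3 = 84.0277
s! = 6
P = 0.0125 * 84.0277 / 6
P = 0.1754

0.1754


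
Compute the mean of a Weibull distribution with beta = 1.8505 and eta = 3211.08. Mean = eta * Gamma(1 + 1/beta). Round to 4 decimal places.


beta = 1.8505, eta = 3211.08
1/beta = 0.5404
1 + 1/beta = 1.5404
Gamma(1.5404) = 0.8882
Mean = 3211.08 * 0.8882
Mean = 2852.0921

2852.0921


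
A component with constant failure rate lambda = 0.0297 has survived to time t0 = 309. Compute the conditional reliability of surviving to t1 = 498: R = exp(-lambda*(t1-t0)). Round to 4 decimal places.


lambda = 0.0297
t0 = 309, t1 = 498
t1 - t0 = 189
lambda * (t1-t0) = 0.0297 * 189 = 5.6133
R = exp(-5.6133)
R = 0.0036

0.0036


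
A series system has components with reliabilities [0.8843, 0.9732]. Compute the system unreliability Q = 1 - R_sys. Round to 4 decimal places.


Components: [0.8843, 0.9732]
After component 1: product = 0.8843
After component 2: product = 0.8606
R_sys = 0.8606
Q = 1 - 0.8606 = 0.1394

0.1394


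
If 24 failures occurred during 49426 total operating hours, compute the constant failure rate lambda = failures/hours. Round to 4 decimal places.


failures = 24
total_hours = 49426
lambda = 24 / 49426
lambda = 0.0005

0.0005


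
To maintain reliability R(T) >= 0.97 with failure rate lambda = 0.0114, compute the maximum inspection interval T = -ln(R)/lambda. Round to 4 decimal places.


R_target = 0.97
lambda = 0.0114
-ln(0.97) = 0.0305
T = 0.0305 / 0.0114
T = 2.6719

2.6719


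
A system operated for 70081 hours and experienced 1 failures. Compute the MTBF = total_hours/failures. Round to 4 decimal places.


total_hours = 70081
failures = 1
MTBF = 70081 / 1
MTBF = 70081.0

70081.0


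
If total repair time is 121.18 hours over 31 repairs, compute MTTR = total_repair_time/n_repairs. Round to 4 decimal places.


total_repair_time = 121.18
n_repairs = 31
MTTR = 121.18 / 31
MTTR = 3.909

3.909


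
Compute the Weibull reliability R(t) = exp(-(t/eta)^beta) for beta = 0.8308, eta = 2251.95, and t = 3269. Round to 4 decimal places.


beta = 0.8308, eta = 2251.95, t = 3269
t/eta = 3269 / 2251.95 = 1.4516
(t/eta)^beta = 1.4516^0.8308 = 1.3629
R(t) = exp(-1.3629)
R(t) = 0.2559

0.2559


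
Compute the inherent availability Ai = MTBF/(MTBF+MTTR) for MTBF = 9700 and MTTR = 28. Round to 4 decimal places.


MTBF = 9700
MTTR = 28
MTBF + MTTR = 9728
Ai = 9700 / 9728
Ai = 0.9971

0.9971


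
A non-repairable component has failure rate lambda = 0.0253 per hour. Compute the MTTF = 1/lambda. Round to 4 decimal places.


lambda = 0.0253
MTTF = 1 / 0.0253
MTTF = 39.5257

39.5257


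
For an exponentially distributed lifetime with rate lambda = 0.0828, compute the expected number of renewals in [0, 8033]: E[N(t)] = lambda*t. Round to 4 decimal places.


lambda = 0.0828
t = 8033
E[N(t)] = lambda * t
E[N(t)] = 0.0828 * 8033
E[N(t)] = 665.1324

665.1324


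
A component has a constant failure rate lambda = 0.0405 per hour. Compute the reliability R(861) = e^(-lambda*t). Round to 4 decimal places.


lambda = 0.0405
t = 861
lambda * t = 34.8705
R(t) = e^(-34.8705)
R(t) = 0.0

0.0


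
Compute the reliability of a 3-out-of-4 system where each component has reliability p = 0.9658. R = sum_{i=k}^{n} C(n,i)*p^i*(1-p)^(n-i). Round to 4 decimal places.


k = 3, n = 4, p = 0.9658
i=3: C(4,3)=4 * 0.9658^3 * 0.0342^1 = 0.1232
i=4: C(4,4)=1 * 0.9658^4 * 0.0342^0 = 0.8701
R = sum of terms = 0.9933

0.9933


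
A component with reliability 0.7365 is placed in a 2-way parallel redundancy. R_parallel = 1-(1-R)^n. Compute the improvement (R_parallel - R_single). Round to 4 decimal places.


R_single = 0.7365, n = 2
1 - R_single = 0.2635
(1 - R_single)^n = 0.2635^2 = 0.0694
R_parallel = 1 - 0.0694 = 0.9306
Improvement = 0.9306 - 0.7365
Improvement = 0.1941

0.1941


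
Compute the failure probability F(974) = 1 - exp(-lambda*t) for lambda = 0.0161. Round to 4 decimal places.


lambda = 0.0161, t = 974
lambda * t = 15.6814
exp(-15.6814) = 0.0
F(t) = 1 - 0.0
F(t) = 1.0

1.0


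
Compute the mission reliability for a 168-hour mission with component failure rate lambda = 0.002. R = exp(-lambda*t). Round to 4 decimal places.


lambda = 0.002
mission_time = 168
lambda * t = 0.002 * 168 = 0.336
R = exp(-0.336)
R = 0.7146

0.7146


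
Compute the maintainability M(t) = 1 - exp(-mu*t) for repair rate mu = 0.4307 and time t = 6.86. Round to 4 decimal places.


mu = 0.4307, t = 6.86
mu * t = 0.4307 * 6.86 = 2.9546
exp(-2.9546) = 0.0521
M(t) = 1 - 0.0521
M(t) = 0.9479

0.9479


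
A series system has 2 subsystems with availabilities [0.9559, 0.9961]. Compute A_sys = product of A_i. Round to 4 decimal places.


Subsystems: [0.9559, 0.9961]
After subsystem 1 (A=0.9559): product = 0.9559
After subsystem 2 (A=0.9961): product = 0.9522
A_sys = 0.9522

0.9522


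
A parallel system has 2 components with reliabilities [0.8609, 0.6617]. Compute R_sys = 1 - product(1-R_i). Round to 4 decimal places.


Components: [0.8609, 0.6617]
(1 - 0.8609) = 0.1391, running product = 0.1391
(1 - 0.6617) = 0.3383, running product = 0.0471
Product of (1-R_i) = 0.0471
R_sys = 1 - 0.0471 = 0.9529

0.9529


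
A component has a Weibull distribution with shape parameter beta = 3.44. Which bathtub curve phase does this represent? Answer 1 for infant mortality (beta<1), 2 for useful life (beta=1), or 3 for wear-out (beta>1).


beta = 3.44
Compare beta to 1:
beta < 1 => infant mortality (phase 1)
beta = 1 => useful life (phase 2)
beta > 1 => wear-out (phase 3)
Since beta = 3.44, this is wear-out (increasing failure rate)
Phase = 3

3


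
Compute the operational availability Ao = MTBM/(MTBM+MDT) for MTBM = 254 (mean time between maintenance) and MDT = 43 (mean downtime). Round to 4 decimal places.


MTBM = 254
MDT = 43
MTBM + MDT = 297
Ao = 254 / 297
Ao = 0.8552

0.8552


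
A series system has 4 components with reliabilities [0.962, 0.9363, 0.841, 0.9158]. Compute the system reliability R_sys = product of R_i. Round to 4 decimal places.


Components: [0.962, 0.9363, 0.841, 0.9158]
After component 1 (R=0.962): product = 0.962
After component 2 (R=0.9363): product = 0.9007
After component 3 (R=0.841): product = 0.7575
After component 4 (R=0.9158): product = 0.6937
R_sys = 0.6937

0.6937


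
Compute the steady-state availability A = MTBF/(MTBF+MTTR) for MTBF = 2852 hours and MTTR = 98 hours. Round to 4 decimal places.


MTBF = 2852
MTTR = 98
MTBF + MTTR = 2950
A = 2852 / 2950
A = 0.9668

0.9668


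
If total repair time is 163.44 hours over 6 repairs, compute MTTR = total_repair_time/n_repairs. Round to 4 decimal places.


total_repair_time = 163.44
n_repairs = 6
MTTR = 163.44 / 6
MTTR = 27.24

27.24


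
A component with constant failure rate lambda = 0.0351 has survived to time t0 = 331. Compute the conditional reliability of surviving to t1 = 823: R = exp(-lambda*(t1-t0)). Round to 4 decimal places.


lambda = 0.0351
t0 = 331, t1 = 823
t1 - t0 = 492
lambda * (t1-t0) = 0.0351 * 492 = 17.2692
R = exp(-17.2692)
R = 0.0

0.0


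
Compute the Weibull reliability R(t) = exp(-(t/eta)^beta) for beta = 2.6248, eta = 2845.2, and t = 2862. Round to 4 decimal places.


beta = 2.6248, eta = 2845.2, t = 2862
t/eta = 2862 / 2845.2 = 1.0059
(t/eta)^beta = 1.0059^2.6248 = 1.0156
R(t) = exp(-1.0156)
R(t) = 0.3622

0.3622


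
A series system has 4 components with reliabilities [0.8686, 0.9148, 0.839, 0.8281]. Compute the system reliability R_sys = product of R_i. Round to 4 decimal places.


Components: [0.8686, 0.9148, 0.839, 0.8281]
After component 1 (R=0.8686): product = 0.8686
After component 2 (R=0.9148): product = 0.7946
After component 3 (R=0.839): product = 0.6667
After component 4 (R=0.8281): product = 0.5521
R_sys = 0.5521

0.5521


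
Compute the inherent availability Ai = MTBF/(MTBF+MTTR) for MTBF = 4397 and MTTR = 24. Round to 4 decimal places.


MTBF = 4397
MTTR = 24
MTBF + MTTR = 4421
Ai = 4397 / 4421
Ai = 0.9946

0.9946


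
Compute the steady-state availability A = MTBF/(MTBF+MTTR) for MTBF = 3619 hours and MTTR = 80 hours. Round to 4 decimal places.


MTBF = 3619
MTTR = 80
MTBF + MTTR = 3699
A = 3619 / 3699
A = 0.9784

0.9784


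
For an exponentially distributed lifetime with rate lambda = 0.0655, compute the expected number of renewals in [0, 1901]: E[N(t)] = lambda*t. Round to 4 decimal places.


lambda = 0.0655
t = 1901
E[N(t)] = lambda * t
E[N(t)] = 0.0655 * 1901
E[N(t)] = 124.5155

124.5155


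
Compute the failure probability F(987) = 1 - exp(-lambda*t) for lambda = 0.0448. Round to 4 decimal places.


lambda = 0.0448, t = 987
lambda * t = 44.2176
exp(-44.2176) = 0.0
F(t) = 1 - 0.0
F(t) = 1.0

1.0


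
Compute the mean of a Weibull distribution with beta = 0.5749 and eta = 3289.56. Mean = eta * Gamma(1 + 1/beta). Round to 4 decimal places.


beta = 0.5749, eta = 3289.56
1/beta = 1.7394
1 + 1/beta = 2.7394
Gamma(2.7394) = 1.5945
Mean = 3289.56 * 1.5945
Mean = 5245.3375

5245.3375


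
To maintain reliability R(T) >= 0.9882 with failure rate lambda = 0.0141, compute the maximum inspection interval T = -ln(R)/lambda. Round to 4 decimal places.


R_target = 0.9882
lambda = 0.0141
-ln(0.9882) = 0.0119
T = 0.0119 / 0.0141
T = 0.8419

0.8419


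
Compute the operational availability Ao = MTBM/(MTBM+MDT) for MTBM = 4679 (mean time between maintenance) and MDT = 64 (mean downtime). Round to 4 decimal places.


MTBM = 4679
MDT = 64
MTBM + MDT = 4743
Ao = 4679 / 4743
Ao = 0.9865

0.9865


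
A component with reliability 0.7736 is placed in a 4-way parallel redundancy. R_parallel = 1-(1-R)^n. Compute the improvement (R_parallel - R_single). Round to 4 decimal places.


R_single = 0.7736, n = 4
1 - R_single = 0.2264
(1 - R_single)^n = 0.2264^4 = 0.0026
R_parallel = 1 - 0.0026 = 0.9974
Improvement = 0.9974 - 0.7736
Improvement = 0.2238

0.2238


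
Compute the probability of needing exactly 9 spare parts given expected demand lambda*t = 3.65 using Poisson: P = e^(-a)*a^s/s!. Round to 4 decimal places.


a = 3.65, s = 9
e^(-a) = e^(-3.65) = 0.026
a^s = 3.65^9 = 114983.5678
s! = 362880
P = 0.026 * 114983.5678 / 362880
P = 0.0082

0.0082


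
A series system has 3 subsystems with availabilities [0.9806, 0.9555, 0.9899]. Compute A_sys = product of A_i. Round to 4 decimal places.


Subsystems: [0.9806, 0.9555, 0.9899]
After subsystem 1 (A=0.9806): product = 0.9806
After subsystem 2 (A=0.9555): product = 0.937
After subsystem 3 (A=0.9899): product = 0.9275
A_sys = 0.9275

0.9275


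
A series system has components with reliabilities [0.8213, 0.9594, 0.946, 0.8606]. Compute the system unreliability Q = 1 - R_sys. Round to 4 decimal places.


Components: [0.8213, 0.9594, 0.946, 0.8606]
After component 1: product = 0.8213
After component 2: product = 0.788
After component 3: product = 0.7454
After component 4: product = 0.6415
R_sys = 0.6415
Q = 1 - 0.6415 = 0.3585

0.3585


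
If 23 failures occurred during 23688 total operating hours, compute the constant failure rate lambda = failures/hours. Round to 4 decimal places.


failures = 23
total_hours = 23688
lambda = 23 / 23688
lambda = 0.001

0.001


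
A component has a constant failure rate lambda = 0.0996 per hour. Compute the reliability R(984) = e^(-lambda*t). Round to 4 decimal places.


lambda = 0.0996
t = 984
lambda * t = 98.0064
R(t) = e^(-98.0064)
R(t) = 0.0

0.0


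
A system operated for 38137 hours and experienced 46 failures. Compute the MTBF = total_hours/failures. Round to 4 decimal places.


total_hours = 38137
failures = 46
MTBF = 38137 / 46
MTBF = 829.0652

829.0652


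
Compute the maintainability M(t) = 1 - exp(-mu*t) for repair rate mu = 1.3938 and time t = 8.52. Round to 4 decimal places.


mu = 1.3938, t = 8.52
mu * t = 1.3938 * 8.52 = 11.8752
exp(-11.8752) = 0.0
M(t) = 1 - 0.0
M(t) = 1.0

1.0


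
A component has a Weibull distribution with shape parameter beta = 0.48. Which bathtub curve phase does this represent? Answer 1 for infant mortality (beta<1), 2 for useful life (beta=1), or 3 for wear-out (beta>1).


beta = 0.48
Compare beta to 1:
beta < 1 => infant mortality (phase 1)
beta = 1 => useful life (phase 2)
beta > 1 => wear-out (phase 3)
Since beta = 0.48, this is infant mortality (decreasing failure rate)
Phase = 1

1


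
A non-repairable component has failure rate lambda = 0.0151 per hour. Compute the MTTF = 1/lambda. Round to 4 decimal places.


lambda = 0.0151
MTTF = 1 / 0.0151
MTTF = 66.2252

66.2252


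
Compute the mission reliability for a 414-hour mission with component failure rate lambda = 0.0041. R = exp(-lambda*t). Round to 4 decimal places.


lambda = 0.0041
mission_time = 414
lambda * t = 0.0041 * 414 = 1.6974
R = exp(-1.6974)
R = 0.1832

0.1832


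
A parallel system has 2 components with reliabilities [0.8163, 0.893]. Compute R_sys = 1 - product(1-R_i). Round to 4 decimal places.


Components: [0.8163, 0.893]
(1 - 0.8163) = 0.1837, running product = 0.1837
(1 - 0.893) = 0.107, running product = 0.0197
Product of (1-R_i) = 0.0197
R_sys = 1 - 0.0197 = 0.9803

0.9803


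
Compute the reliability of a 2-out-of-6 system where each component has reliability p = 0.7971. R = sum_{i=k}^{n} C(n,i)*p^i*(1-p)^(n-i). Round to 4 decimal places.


k = 2, n = 6, p = 0.7971
i=2: C(6,2)=15 * 0.7971^2 * 0.2029^4 = 0.0162
i=3: C(6,3)=20 * 0.7971^3 * 0.2029^3 = 0.0846
i=4: C(6,4)=15 * 0.7971^4 * 0.2029^2 = 0.2493
i=5: C(6,5)=6 * 0.7971^5 * 0.2029^1 = 0.3917
i=6: C(6,6)=1 * 0.7971^6 * 0.2029^0 = 0.2565
R = sum of terms = 0.9983

0.9983


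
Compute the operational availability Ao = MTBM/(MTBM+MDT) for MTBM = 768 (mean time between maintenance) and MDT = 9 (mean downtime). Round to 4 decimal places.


MTBM = 768
MDT = 9
MTBM + MDT = 777
Ao = 768 / 777
Ao = 0.9884

0.9884


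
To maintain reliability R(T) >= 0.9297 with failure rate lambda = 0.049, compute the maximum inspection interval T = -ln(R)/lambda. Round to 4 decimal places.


R_target = 0.9297
lambda = 0.049
-ln(0.9297) = 0.0729
T = 0.0729 / 0.049
T = 1.4876

1.4876


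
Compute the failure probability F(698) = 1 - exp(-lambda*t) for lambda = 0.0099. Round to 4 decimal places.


lambda = 0.0099, t = 698
lambda * t = 6.9102
exp(-6.9102) = 0.001
F(t) = 1 - 0.001
F(t) = 0.999

0.999


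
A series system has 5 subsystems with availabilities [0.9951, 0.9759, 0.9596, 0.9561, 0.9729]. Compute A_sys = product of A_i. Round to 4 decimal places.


Subsystems: [0.9951, 0.9759, 0.9596, 0.9561, 0.9729]
After subsystem 1 (A=0.9951): product = 0.9951
After subsystem 2 (A=0.9759): product = 0.9711
After subsystem 3 (A=0.9596): product = 0.9319
After subsystem 4 (A=0.9561): product = 0.891
After subsystem 5 (A=0.9729): product = 0.8668
A_sys = 0.8668

0.8668


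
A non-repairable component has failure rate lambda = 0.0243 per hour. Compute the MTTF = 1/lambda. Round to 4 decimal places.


lambda = 0.0243
MTTF = 1 / 0.0243
MTTF = 41.1523

41.1523


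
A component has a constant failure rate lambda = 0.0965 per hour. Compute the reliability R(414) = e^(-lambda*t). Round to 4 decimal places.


lambda = 0.0965
t = 414
lambda * t = 39.951
R(t) = e^(-39.951)
R(t) = 0.0

0.0


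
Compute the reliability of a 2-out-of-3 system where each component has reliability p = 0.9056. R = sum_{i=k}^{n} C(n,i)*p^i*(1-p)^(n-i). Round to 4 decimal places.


k = 2, n = 3, p = 0.9056
i=2: C(3,2)=3 * 0.9056^2 * 0.0944^1 = 0.2323
i=3: C(3,3)=1 * 0.9056^3 * 0.0944^0 = 0.7427
R = sum of terms = 0.9749

0.9749


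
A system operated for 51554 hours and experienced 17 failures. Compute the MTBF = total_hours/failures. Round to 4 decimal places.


total_hours = 51554
failures = 17
MTBF = 51554 / 17
MTBF = 3032.5882

3032.5882


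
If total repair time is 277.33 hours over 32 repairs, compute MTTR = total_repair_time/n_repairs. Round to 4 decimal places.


total_repair_time = 277.33
n_repairs = 32
MTTR = 277.33 / 32
MTTR = 8.6666

8.6666


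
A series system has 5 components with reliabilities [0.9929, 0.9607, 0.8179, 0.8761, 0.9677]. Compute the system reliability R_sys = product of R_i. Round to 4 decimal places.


Components: [0.9929, 0.9607, 0.8179, 0.8761, 0.9677]
After component 1 (R=0.9929): product = 0.9929
After component 2 (R=0.9607): product = 0.9539
After component 3 (R=0.8179): product = 0.7802
After component 4 (R=0.8761): product = 0.6835
After component 5 (R=0.9677): product = 0.6614
R_sys = 0.6614

0.6614


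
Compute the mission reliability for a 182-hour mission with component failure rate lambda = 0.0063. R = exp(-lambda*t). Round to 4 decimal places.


lambda = 0.0063
mission_time = 182
lambda * t = 0.0063 * 182 = 1.1466
R = exp(-1.1466)
R = 0.3177

0.3177


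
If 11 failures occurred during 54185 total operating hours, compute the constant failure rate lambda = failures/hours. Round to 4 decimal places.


failures = 11
total_hours = 54185
lambda = 11 / 54185
lambda = 0.0002

0.0002


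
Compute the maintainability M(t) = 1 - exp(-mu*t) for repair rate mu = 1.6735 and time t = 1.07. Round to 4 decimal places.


mu = 1.6735, t = 1.07
mu * t = 1.6735 * 1.07 = 1.7906
exp(-1.7906) = 0.1669
M(t) = 1 - 0.1669
M(t) = 0.8331

0.8331


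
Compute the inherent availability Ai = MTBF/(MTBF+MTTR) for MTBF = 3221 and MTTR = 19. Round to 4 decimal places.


MTBF = 3221
MTTR = 19
MTBF + MTTR = 3240
Ai = 3221 / 3240
Ai = 0.9941

0.9941


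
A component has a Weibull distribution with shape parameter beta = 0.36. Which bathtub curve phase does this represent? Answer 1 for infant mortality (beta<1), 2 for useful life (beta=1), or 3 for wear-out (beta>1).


beta = 0.36
Compare beta to 1:
beta < 1 => infant mortality (phase 1)
beta = 1 => useful life (phase 2)
beta > 1 => wear-out (phase 3)
Since beta = 0.36, this is infant mortality (decreasing failure rate)
Phase = 1

1


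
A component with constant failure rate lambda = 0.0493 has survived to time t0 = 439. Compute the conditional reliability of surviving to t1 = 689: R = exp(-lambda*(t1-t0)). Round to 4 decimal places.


lambda = 0.0493
t0 = 439, t1 = 689
t1 - t0 = 250
lambda * (t1-t0) = 0.0493 * 250 = 12.325
R = exp(-12.325)
R = 0.0

0.0


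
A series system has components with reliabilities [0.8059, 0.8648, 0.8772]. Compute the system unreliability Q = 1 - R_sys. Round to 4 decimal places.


Components: [0.8059, 0.8648, 0.8772]
After component 1: product = 0.8059
After component 2: product = 0.6969
After component 3: product = 0.6114
R_sys = 0.6114
Q = 1 - 0.6114 = 0.3886

0.3886


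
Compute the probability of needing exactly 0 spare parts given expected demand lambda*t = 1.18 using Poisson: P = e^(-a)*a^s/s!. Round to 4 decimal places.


a = 1.18, s = 0
e^(-a) = e^(-1.18) = 0.3073
a^s = 1.18^0 = 1.0
s! = 1
P = 0.3073 * 1.0 / 1
P = 0.3073

0.3073


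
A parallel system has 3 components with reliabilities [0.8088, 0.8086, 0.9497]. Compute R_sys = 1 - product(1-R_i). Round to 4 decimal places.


Components: [0.8088, 0.8086, 0.9497]
(1 - 0.8088) = 0.1912, running product = 0.1912
(1 - 0.8086) = 0.1914, running product = 0.0366
(1 - 0.9497) = 0.0503, running product = 0.0018
Product of (1-R_i) = 0.0018
R_sys = 1 - 0.0018 = 0.9982

0.9982


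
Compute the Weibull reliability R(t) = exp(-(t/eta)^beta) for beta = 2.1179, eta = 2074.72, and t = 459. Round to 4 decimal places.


beta = 2.1179, eta = 2074.72, t = 459
t/eta = 459 / 2074.72 = 0.2212
(t/eta)^beta = 0.2212^2.1179 = 0.041
R(t) = exp(-0.041)
R(t) = 0.9599

0.9599


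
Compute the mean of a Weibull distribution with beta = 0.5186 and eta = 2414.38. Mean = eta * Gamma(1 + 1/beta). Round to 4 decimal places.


beta = 0.5186, eta = 2414.38
1/beta = 1.9283
1 + 1/beta = 2.9283
Gamma(2.9283) = 1.8738
Mean = 2414.38 * 1.8738
Mean = 4524.1178

4524.1178


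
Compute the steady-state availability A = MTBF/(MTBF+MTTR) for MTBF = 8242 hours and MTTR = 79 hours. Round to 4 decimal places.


MTBF = 8242
MTTR = 79
MTBF + MTTR = 8321
A = 8242 / 8321
A = 0.9905

0.9905


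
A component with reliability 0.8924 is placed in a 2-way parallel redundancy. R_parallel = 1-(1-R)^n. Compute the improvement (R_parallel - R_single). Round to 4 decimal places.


R_single = 0.8924, n = 2
1 - R_single = 0.1076
(1 - R_single)^n = 0.1076^2 = 0.0116
R_parallel = 1 - 0.0116 = 0.9884
Improvement = 0.9884 - 0.8924
Improvement = 0.096

0.096


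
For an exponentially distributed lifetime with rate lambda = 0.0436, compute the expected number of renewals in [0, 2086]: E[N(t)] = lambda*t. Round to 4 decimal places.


lambda = 0.0436
t = 2086
E[N(t)] = lambda * t
E[N(t)] = 0.0436 * 2086
E[N(t)] = 90.9496

90.9496


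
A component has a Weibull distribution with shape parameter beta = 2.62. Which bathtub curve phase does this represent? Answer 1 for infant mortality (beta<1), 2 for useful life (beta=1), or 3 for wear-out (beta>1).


beta = 2.62
Compare beta to 1:
beta < 1 => infant mortality (phase 1)
beta = 1 => useful life (phase 2)
beta > 1 => wear-out (phase 3)
Since beta = 2.62, this is wear-out (increasing failure rate)
Phase = 3

3


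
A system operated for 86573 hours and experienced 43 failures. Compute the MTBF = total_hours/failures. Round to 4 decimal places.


total_hours = 86573
failures = 43
MTBF = 86573 / 43
MTBF = 2013.3256

2013.3256


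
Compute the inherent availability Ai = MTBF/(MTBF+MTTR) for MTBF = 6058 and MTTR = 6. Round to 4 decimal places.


MTBF = 6058
MTTR = 6
MTBF + MTTR = 6064
Ai = 6058 / 6064
Ai = 0.999

0.999


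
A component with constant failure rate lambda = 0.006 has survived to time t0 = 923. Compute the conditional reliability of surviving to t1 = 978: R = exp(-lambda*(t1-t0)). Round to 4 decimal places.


lambda = 0.006
t0 = 923, t1 = 978
t1 - t0 = 55
lambda * (t1-t0) = 0.006 * 55 = 0.33
R = exp(-0.33)
R = 0.7189

0.7189


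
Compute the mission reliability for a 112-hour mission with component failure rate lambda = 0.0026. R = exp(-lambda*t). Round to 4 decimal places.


lambda = 0.0026
mission_time = 112
lambda * t = 0.0026 * 112 = 0.2912
R = exp(-0.2912)
R = 0.7474

0.7474


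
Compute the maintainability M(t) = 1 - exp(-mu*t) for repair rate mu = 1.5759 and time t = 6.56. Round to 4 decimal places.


mu = 1.5759, t = 6.56
mu * t = 1.5759 * 6.56 = 10.3379
exp(-10.3379) = 0.0
M(t) = 1 - 0.0
M(t) = 1.0

1.0


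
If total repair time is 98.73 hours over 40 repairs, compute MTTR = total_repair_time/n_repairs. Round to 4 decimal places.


total_repair_time = 98.73
n_repairs = 40
MTTR = 98.73 / 40
MTTR = 2.4683

2.4683


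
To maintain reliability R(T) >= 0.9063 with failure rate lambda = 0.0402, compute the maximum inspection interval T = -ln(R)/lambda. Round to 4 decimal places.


R_target = 0.9063
lambda = 0.0402
-ln(0.9063) = 0.0984
T = 0.0984 / 0.0402
T = 2.4474

2.4474


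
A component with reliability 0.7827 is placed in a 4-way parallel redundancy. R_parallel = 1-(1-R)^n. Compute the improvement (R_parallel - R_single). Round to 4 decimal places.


R_single = 0.7827, n = 4
1 - R_single = 0.2173
(1 - R_single)^n = 0.2173^4 = 0.0022
R_parallel = 1 - 0.0022 = 0.9978
Improvement = 0.9978 - 0.7827
Improvement = 0.2151

0.2151


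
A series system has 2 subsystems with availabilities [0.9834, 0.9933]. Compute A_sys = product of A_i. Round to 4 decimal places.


Subsystems: [0.9834, 0.9933]
After subsystem 1 (A=0.9834): product = 0.9834
After subsystem 2 (A=0.9933): product = 0.9768
A_sys = 0.9768

0.9768


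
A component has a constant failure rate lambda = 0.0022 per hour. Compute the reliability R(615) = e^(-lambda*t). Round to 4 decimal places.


lambda = 0.0022
t = 615
lambda * t = 1.353
R(t) = e^(-1.353)
R(t) = 0.2585

0.2585


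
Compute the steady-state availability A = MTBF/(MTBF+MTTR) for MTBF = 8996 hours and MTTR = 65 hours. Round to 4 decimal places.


MTBF = 8996
MTTR = 65
MTBF + MTTR = 9061
A = 8996 / 9061
A = 0.9928

0.9928


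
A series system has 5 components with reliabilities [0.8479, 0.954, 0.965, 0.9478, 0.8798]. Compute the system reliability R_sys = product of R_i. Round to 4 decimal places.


Components: [0.8479, 0.954, 0.965, 0.9478, 0.8798]
After component 1 (R=0.8479): product = 0.8479
After component 2 (R=0.954): product = 0.8089
After component 3 (R=0.965): product = 0.7806
After component 4 (R=0.9478): product = 0.7398
After component 5 (R=0.8798): product = 0.6509
R_sys = 0.6509

0.6509


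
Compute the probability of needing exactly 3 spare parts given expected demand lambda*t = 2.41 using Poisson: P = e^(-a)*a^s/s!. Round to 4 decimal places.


a = 2.41, s = 3
e^(-a) = e^(-2.41) = 0.0898
a^s = 2.41^3 = 13.9975
s! = 6
P = 0.0898 * 13.9975 / 6
P = 0.2095

0.2095


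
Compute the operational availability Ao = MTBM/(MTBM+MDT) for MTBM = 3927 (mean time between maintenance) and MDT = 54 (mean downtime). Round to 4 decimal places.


MTBM = 3927
MDT = 54
MTBM + MDT = 3981
Ao = 3927 / 3981
Ao = 0.9864

0.9864


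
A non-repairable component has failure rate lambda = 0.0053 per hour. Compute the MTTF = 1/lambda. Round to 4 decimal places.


lambda = 0.0053
MTTF = 1 / 0.0053
MTTF = 188.6792

188.6792


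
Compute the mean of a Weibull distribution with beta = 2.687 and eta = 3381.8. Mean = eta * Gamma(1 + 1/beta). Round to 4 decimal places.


beta = 2.687, eta = 3381.8
1/beta = 0.3722
1 + 1/beta = 1.3722
Gamma(1.3722) = 0.8891
Mean = 3381.8 * 0.8891
Mean = 3006.8857

3006.8857


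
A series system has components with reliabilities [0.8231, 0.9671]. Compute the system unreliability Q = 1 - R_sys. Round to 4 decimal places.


Components: [0.8231, 0.9671]
After component 1: product = 0.8231
After component 2: product = 0.796
R_sys = 0.796
Q = 1 - 0.796 = 0.204

0.204


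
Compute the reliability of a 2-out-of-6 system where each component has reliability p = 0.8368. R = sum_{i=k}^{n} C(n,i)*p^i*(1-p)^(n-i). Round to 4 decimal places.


k = 2, n = 6, p = 0.8368
i=2: C(6,2)=15 * 0.8368^2 * 0.1632^4 = 0.0075
i=3: C(6,3)=20 * 0.8368^3 * 0.1632^3 = 0.0509
i=4: C(6,4)=15 * 0.8368^4 * 0.1632^2 = 0.1959
i=5: C(6,5)=6 * 0.8368^5 * 0.1632^1 = 0.4018
i=6: C(6,6)=1 * 0.8368^6 * 0.1632^0 = 0.3433
R = sum of terms = 0.9994

0.9994


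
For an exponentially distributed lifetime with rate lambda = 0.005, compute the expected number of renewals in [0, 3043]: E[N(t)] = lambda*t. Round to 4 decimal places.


lambda = 0.005
t = 3043
E[N(t)] = lambda * t
E[N(t)] = 0.005 * 3043
E[N(t)] = 15.215

15.215


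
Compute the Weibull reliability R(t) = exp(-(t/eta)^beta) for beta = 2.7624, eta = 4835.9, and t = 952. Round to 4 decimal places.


beta = 2.7624, eta = 4835.9, t = 952
t/eta = 952 / 4835.9 = 0.1969
(t/eta)^beta = 0.1969^2.7624 = 0.0112
R(t) = exp(-0.0112)
R(t) = 0.9888

0.9888


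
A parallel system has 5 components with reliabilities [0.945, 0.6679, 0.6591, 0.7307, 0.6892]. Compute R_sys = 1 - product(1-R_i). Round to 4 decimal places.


Components: [0.945, 0.6679, 0.6591, 0.7307, 0.6892]
(1 - 0.945) = 0.055, running product = 0.055
(1 - 0.6679) = 0.3321, running product = 0.0183
(1 - 0.6591) = 0.3409, running product = 0.0062
(1 - 0.7307) = 0.2693, running product = 0.0017
(1 - 0.6892) = 0.3108, running product = 0.0005
Product of (1-R_i) = 0.0005
R_sys = 1 - 0.0005 = 0.9995

0.9995


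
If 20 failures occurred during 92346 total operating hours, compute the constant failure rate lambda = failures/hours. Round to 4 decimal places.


failures = 20
total_hours = 92346
lambda = 20 / 92346
lambda = 0.0002

0.0002


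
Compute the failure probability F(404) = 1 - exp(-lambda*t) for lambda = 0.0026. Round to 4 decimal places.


lambda = 0.0026, t = 404
lambda * t = 1.0504
exp(-1.0504) = 0.3498
F(t) = 1 - 0.3498
F(t) = 0.6502

0.6502


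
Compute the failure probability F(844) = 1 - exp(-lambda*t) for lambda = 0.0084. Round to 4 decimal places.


lambda = 0.0084, t = 844
lambda * t = 7.0896
exp(-7.0896) = 0.0008
F(t) = 1 - 0.0008
F(t) = 0.9992

0.9992


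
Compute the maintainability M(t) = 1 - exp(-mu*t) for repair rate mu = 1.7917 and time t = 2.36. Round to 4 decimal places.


mu = 1.7917, t = 2.36
mu * t = 1.7917 * 2.36 = 4.2284
exp(-4.2284) = 0.0146
M(t) = 1 - 0.0146
M(t) = 0.9854

0.9854


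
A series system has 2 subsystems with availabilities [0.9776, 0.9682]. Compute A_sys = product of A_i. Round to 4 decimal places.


Subsystems: [0.9776, 0.9682]
After subsystem 1 (A=0.9776): product = 0.9776
After subsystem 2 (A=0.9682): product = 0.9465
A_sys = 0.9465

0.9465


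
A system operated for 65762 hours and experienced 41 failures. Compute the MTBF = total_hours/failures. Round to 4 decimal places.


total_hours = 65762
failures = 41
MTBF = 65762 / 41
MTBF = 1603.9512

1603.9512


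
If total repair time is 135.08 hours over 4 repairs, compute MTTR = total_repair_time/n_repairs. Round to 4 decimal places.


total_repair_time = 135.08
n_repairs = 4
MTTR = 135.08 / 4
MTTR = 33.77

33.77


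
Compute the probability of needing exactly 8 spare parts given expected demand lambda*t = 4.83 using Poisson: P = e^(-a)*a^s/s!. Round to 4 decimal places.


a = 4.83, s = 8
e^(-a) = e^(-4.83) = 0.008
a^s = 4.83^8 = 296194.5383
s! = 40320
P = 0.008 * 296194.5383 / 40320
P = 0.0587

0.0587


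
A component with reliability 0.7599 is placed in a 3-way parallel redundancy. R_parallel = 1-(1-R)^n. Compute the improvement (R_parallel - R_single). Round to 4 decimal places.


R_single = 0.7599, n = 3
1 - R_single = 0.2401
(1 - R_single)^n = 0.2401^3 = 0.0138
R_parallel = 1 - 0.0138 = 0.9862
Improvement = 0.9862 - 0.7599
Improvement = 0.2263

0.2263


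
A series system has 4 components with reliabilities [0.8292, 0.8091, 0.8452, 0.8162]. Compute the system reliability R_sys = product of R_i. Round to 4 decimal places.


Components: [0.8292, 0.8091, 0.8452, 0.8162]
After component 1 (R=0.8292): product = 0.8292
After component 2 (R=0.8091): product = 0.6709
After component 3 (R=0.8452): product = 0.567
After component 4 (R=0.8162): product = 0.4628
R_sys = 0.4628

0.4628


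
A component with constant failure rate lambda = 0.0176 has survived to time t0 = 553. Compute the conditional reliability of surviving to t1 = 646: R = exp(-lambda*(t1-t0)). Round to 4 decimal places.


lambda = 0.0176
t0 = 553, t1 = 646
t1 - t0 = 93
lambda * (t1-t0) = 0.0176 * 93 = 1.6368
R = exp(-1.6368)
R = 0.1946

0.1946


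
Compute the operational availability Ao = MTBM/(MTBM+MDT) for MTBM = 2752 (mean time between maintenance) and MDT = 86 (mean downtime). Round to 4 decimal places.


MTBM = 2752
MDT = 86
MTBM + MDT = 2838
Ao = 2752 / 2838
Ao = 0.9697

0.9697


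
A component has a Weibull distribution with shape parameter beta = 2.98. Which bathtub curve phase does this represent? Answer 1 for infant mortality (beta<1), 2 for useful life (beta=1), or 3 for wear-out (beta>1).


beta = 2.98
Compare beta to 1:
beta < 1 => infant mortality (phase 1)
beta = 1 => useful life (phase 2)
beta > 1 => wear-out (phase 3)
Since beta = 2.98, this is wear-out (increasing failure rate)
Phase = 3

3


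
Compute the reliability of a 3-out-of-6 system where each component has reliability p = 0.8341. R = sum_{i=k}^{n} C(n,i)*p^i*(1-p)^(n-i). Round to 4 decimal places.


k = 3, n = 6, p = 0.8341
i=3: C(6,3)=20 * 0.8341^3 * 0.1659^3 = 0.053
i=4: C(6,4)=15 * 0.8341^4 * 0.1659^2 = 0.1998
i=5: C(6,5)=6 * 0.8341^5 * 0.1659^1 = 0.4019
i=6: C(6,6)=1 * 0.8341^6 * 0.1659^0 = 0.3368
R = sum of terms = 0.9914

0.9914


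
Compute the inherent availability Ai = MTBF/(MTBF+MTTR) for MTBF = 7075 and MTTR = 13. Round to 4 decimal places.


MTBF = 7075
MTTR = 13
MTBF + MTTR = 7088
Ai = 7075 / 7088
Ai = 0.9982

0.9982


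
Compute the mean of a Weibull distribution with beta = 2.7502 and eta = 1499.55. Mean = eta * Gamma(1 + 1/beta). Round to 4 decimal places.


beta = 2.7502, eta = 1499.55
1/beta = 0.3636
1 + 1/beta = 1.3636
Gamma(1.3636) = 0.8899
Mean = 1499.55 * 0.8899
Mean = 1334.3882

1334.3882


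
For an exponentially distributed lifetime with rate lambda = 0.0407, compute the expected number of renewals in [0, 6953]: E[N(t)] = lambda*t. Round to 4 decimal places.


lambda = 0.0407
t = 6953
E[N(t)] = lambda * t
E[N(t)] = 0.0407 * 6953
E[N(t)] = 282.9871

282.9871


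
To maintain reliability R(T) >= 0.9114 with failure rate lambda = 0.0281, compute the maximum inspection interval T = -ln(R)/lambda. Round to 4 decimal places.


R_target = 0.9114
lambda = 0.0281
-ln(0.9114) = 0.0928
T = 0.0928 / 0.0281
T = 3.3015

3.3015


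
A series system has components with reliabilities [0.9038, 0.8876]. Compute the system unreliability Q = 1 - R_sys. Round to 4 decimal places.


Components: [0.9038, 0.8876]
After component 1: product = 0.9038
After component 2: product = 0.8022
R_sys = 0.8022
Q = 1 - 0.8022 = 0.1978

0.1978


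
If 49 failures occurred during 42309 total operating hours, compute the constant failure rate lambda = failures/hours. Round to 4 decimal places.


failures = 49
total_hours = 42309
lambda = 49 / 42309
lambda = 0.0012

0.0012


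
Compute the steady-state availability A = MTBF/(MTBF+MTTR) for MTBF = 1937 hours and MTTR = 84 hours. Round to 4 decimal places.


MTBF = 1937
MTTR = 84
MTBF + MTTR = 2021
A = 1937 / 2021
A = 0.9584

0.9584


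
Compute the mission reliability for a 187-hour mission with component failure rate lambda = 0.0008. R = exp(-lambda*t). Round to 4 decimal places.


lambda = 0.0008
mission_time = 187
lambda * t = 0.0008 * 187 = 0.1496
R = exp(-0.1496)
R = 0.8611

0.8611


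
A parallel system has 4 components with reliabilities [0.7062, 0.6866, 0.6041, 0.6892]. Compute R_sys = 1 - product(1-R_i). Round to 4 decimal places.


Components: [0.7062, 0.6866, 0.6041, 0.6892]
(1 - 0.7062) = 0.2938, running product = 0.2938
(1 - 0.6866) = 0.3134, running product = 0.0921
(1 - 0.6041) = 0.3959, running product = 0.0365
(1 - 0.6892) = 0.3108, running product = 0.0113
Product of (1-R_i) = 0.0113
R_sys = 1 - 0.0113 = 0.9887

0.9887


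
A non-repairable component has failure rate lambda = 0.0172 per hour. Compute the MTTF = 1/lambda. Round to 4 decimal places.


lambda = 0.0172
MTTF = 1 / 0.0172
MTTF = 58.1395

58.1395


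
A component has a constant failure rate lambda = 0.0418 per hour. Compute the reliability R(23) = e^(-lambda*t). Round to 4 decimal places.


lambda = 0.0418
t = 23
lambda * t = 0.9614
R(t) = e^(-0.9614)
R(t) = 0.3824

0.3824


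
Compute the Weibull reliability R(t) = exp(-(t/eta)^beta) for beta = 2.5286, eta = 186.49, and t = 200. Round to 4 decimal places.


beta = 2.5286, eta = 186.49, t = 200
t/eta = 200 / 186.49 = 1.0724
(t/eta)^beta = 1.0724^2.5286 = 1.1935
R(t) = exp(-1.1935)
R(t) = 0.3032

0.3032


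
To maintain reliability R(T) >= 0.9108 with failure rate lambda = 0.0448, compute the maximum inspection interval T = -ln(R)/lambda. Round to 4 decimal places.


R_target = 0.9108
lambda = 0.0448
-ln(0.9108) = 0.0934
T = 0.0934 / 0.0448
T = 2.0855

2.0855


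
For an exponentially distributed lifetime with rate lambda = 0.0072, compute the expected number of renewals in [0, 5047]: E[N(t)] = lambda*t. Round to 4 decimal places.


lambda = 0.0072
t = 5047
E[N(t)] = lambda * t
E[N(t)] = 0.0072 * 5047
E[N(t)] = 36.3384

36.3384


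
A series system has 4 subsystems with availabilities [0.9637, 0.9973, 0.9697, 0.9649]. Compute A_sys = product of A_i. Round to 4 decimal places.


Subsystems: [0.9637, 0.9973, 0.9697, 0.9649]
After subsystem 1 (A=0.9637): product = 0.9637
After subsystem 2 (A=0.9973): product = 0.9611
After subsystem 3 (A=0.9697): product = 0.932
After subsystem 4 (A=0.9649): product = 0.8993
A_sys = 0.8993

0.8993


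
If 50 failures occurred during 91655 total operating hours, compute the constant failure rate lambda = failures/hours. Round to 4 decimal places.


failures = 50
total_hours = 91655
lambda = 50 / 91655
lambda = 0.0005

0.0005


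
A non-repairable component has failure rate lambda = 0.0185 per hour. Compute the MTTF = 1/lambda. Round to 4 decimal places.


lambda = 0.0185
MTTF = 1 / 0.0185
MTTF = 54.0541

54.0541


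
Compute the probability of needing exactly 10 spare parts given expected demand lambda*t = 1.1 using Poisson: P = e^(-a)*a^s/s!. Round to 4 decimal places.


a = 1.1, s = 10
e^(-a) = e^(-1.1) = 0.3329
a^s = 1.1^10 = 2.5937
s! = 3628800
P = 0.3329 * 2.5937 / 3628800
P = 0.0

0.0


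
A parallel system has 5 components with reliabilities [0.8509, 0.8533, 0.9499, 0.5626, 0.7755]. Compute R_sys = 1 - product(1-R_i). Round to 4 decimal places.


Components: [0.8509, 0.8533, 0.9499, 0.5626, 0.7755]
(1 - 0.8509) = 0.1491, running product = 0.1491
(1 - 0.8533) = 0.1467, running product = 0.0219
(1 - 0.9499) = 0.0501, running product = 0.0011
(1 - 0.5626) = 0.4374, running product = 0.0005
(1 - 0.7755) = 0.2245, running product = 0.0001
Product of (1-R_i) = 0.0001
R_sys = 1 - 0.0001 = 0.9999

0.9999


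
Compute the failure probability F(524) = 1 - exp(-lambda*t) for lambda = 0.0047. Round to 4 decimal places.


lambda = 0.0047, t = 524
lambda * t = 2.4628
exp(-2.4628) = 0.0852
F(t) = 1 - 0.0852
F(t) = 0.9148

0.9148


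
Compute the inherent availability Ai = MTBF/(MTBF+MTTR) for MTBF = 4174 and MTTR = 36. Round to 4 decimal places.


MTBF = 4174
MTTR = 36
MTBF + MTTR = 4210
Ai = 4174 / 4210
Ai = 0.9914

0.9914
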